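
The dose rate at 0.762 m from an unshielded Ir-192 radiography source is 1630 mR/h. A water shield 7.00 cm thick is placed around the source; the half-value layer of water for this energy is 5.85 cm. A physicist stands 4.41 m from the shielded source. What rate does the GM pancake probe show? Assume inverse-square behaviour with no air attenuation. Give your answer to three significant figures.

21.2 mR/h

Distance alone: 1630 × (0.762/4.41)² = 1630 × 0.02986 = 48.67 mR/h.
Shield: 7.00/5.85 = 1.197 half-value layers → attenuation 2^(−1.197) = 0.4362.
Combined: 48.67 × 0.4362 = 21.23 mR/h.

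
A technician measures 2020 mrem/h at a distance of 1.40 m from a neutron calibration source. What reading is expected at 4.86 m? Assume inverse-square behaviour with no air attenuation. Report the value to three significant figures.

168 mrem/h

Intensity scales as (d₁/d₂)², so the rate at 4.86 m is
(1.40/4.86)² = 0.08298, so 2020 × 0.08298 = 167.6 mrem/h.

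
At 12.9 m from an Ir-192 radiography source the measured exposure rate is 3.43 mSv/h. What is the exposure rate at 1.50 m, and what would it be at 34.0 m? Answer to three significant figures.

254 mSv/h; 0.494 mSv/h

By the inverse-square law,
At 1.50 m: (12.9/1.50)² = 73.96, so 3.43 × 73.96 = 253.7 mSv/h
At 34.0 m: 253.7 × (1.50/34.0)² = 253.7 × 0.001946 = 0.4937 mSv/h.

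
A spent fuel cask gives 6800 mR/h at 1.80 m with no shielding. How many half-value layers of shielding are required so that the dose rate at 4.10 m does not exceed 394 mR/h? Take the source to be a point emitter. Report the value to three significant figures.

1.73 half-value layers

At 4.10 m, distance alone gives 6800 × (1.80/4.10)² = 6800 × 0.1927 = 1310 mR/h.
Further attenuation needed: 1310/394 = 3.325.
n = log₂(3.325) = 1.733 half-value layers.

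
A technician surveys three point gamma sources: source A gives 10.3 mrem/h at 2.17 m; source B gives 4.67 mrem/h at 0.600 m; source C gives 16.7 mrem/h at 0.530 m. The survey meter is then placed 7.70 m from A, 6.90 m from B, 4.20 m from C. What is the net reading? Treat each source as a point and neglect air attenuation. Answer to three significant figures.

Each source contributes Iᵢ·(dᵢ/rᵢ)²; contributions add.
A: 10.3 × (2.17/7.70)² = 0.8180 mrem/h
B: 4.67 × (0.600/6.90)² = 0.03531 mrem/h
C: 16.7 × (0.530/4.20)² = 0.2659 mrem/h
Total = 0.8180 + 0.03531 + 0.2659 = 1.119 mrem/h.

1.12 mrem/h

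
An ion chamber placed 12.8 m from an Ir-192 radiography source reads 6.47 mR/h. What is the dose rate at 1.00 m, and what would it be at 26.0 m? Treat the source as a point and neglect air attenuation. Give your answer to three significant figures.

By the inverse-square law,
At 1.00 m: (12.8/1.00)² = 163.8, so 6.47 × 163.8 = 1060 mR/h
At 26.0 m: (1.00/26.0)² = 0.001479, so 1060 × 0.001479 = 1.568 mR/h.

1060 mR/h; 1.57 mR/h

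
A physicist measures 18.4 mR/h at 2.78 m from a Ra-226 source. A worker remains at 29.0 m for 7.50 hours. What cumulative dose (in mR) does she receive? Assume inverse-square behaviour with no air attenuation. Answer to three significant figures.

Since intensity falls as 1/r², rate at 29.0 m:
(2.78/29.0)² = 0.009190, so 18.4 × 0.009190 = 0.1691 mR/h.
Dose = rate × time = 0.1691 mR/h × 7.500 h = 1.268 mR.

1.27 mR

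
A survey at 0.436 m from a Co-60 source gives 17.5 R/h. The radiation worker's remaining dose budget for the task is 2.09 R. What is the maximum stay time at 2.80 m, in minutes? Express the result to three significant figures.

By the inverse-square law, rate at 2.80 m:
(0.436/2.80)² = 0.02425, so 17.5 × 0.02425 = 0.4244 R/h.
Stay time = 2.09 R ÷ 0.4244 R/h = 4.925 h = 295.5 min.

296 min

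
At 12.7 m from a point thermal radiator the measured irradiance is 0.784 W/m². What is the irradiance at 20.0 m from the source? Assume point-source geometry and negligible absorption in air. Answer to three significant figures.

Since intensity falls as 1/r², scaling from 12.7 m to 20.0 m:
(12.7/20.0)² = 0.4032, so 0.784 × 0.4032 = 0.3161 W/m².

0.316 W/m²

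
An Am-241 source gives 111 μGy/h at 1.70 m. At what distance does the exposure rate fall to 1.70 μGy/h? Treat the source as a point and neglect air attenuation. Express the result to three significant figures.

13.7 m

Intensity scales as (d₁/d₂)², so d₂ = d₁·√(I₁/I₂).
I₁/I₂ = 111/1.70 = 65.29, so d₂ = 1.70 × √65.29 = 13.74 m.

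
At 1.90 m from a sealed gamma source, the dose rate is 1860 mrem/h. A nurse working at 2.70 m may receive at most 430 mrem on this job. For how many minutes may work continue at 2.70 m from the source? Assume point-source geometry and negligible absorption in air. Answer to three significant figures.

28.0 min

By the inverse-square law, rate at 2.70 m:
1860 × (1.90/2.70)² = 1860 × 0.4952 = 921.1 mrem/h.
Stay time = 430 mrem ÷ 921.1 mrem/h = 0.4668 h = 28.01 min.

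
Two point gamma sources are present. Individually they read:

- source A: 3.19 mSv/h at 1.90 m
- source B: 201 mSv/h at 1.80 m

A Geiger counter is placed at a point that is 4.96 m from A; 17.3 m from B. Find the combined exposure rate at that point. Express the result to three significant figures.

By superposition, sum each source's inverse-square contribution:
A: 3.19 × (1.90/4.96)² = 0.4681 mSv/h
B: 201 × (1.80/17.3)² = 2.176 mSv/h
Total = 0.4681 + 2.176 = 2.644 mSv/h.

2.64 mSv/h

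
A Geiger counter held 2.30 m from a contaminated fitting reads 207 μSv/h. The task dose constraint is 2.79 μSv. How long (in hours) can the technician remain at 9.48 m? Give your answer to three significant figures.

Applying the 1/r² law, rate at 9.48 m:
207 × (2.30/9.48)² = 207 × 0.05886 = 12.18 μSv/h.
Stay time = 2.79 μSv ÷ 12.18 μSv/h = 0.2291 h.

0.229 h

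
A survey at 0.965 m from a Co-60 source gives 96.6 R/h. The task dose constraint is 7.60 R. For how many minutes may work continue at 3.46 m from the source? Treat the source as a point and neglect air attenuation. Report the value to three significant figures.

Since intensity falls as 1/r², rate at 3.46 m:
(0.965/3.46)² = 0.07779, so 96.6 × 0.07779 = 7.515 R/h.
Stay time = 7.60 R ÷ 7.515 R/h = 1.011 h = 60.66 min.

60.7 min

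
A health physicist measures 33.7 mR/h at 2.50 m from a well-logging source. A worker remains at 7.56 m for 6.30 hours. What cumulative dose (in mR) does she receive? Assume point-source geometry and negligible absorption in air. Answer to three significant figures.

23.2 mR

Since intensity falls as 1/r², rate at 7.56 m:
33.7 × (2.50/7.56)² = 33.7 × 0.1094 = 3.687 mR/h.
Dose = rate × time = 3.687 mR/h × 6.300 h = 23.23 mR.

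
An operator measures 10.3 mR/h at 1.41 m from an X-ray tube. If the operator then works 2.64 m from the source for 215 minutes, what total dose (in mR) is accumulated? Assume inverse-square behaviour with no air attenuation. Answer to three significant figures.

10.5 mR

By the inverse-square law, rate at 2.64 m:
(1.41/2.64)² = 0.2853, so 10.3 × 0.2853 = 2.939 mR/h.
Dose = rate × time = 2.939 mR/h × 3.583 h = 10.53 mR.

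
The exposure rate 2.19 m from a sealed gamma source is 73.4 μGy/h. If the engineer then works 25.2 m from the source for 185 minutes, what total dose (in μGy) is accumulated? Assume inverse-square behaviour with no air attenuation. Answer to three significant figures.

Since intensity falls as 1/r², rate at 25.2 m:
73.4 × (2.19/25.2)² = 73.4 × 0.007552 = 0.5543 μGy/h.
Dose = rate × time = 0.5543 μGy/h × 3.083 h = 1.709 μGy.

1.71 μGy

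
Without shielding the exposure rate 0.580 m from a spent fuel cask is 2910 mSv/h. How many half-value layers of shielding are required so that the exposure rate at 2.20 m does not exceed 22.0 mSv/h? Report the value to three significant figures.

At 2.20 m, distance alone gives 2910 × (0.580/2.20)² = 2910 × 0.06950 = 202.2 mSv/h.
Further attenuation needed: 202.2/22.0 = 9.191.
n = log₂(9.191) = 3.200 half-value layers.

3.20 half-value layers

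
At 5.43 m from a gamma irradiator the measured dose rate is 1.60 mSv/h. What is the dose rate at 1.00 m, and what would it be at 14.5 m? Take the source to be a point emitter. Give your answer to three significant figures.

47.2 mSv/h; 0.224 mSv/h

By the inverse-square law,
At 1.00 m: 1.60 × (5.43/1.00)² = 1.60 × 29.48 = 47.17 mSv/h
At 14.5 m: 47.17 × (1.00/14.5)² = 47.17 × 0.004756 = 0.2243 mSv/h.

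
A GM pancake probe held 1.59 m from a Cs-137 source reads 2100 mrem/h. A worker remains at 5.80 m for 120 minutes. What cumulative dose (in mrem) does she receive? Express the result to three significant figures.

316 mrem

By the inverse-square law, rate at 5.80 m:
(1.59/5.80)² = 0.07515, so 2100 × 0.07515 = 157.8 mrem/h.
Dose = rate × time = 157.8 mrem/h × 2.000 h = 315.6 mrem.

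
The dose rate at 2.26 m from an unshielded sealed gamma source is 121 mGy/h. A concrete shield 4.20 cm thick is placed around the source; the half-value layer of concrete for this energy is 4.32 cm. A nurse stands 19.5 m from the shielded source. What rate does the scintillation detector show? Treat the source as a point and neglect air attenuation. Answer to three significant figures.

0.828 mGy/h

Distance alone: (2.26/19.5)² = 0.01343, so 121 × 0.01343 = 1.625 mGy/h.
Shield: 4.20/4.32 = 0.9722 half-value layers → attenuation 2^(−0.9722) = 0.5097.
Combined: 1.625 × 0.5097 = 0.8283 mGy/h.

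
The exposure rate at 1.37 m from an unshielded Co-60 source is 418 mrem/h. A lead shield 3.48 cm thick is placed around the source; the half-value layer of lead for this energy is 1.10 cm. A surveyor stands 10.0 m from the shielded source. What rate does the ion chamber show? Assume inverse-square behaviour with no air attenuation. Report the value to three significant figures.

Distance alone: 418 × (1.37/10.0)² = 418 × 0.01877 = 7.846 mrem/h.
Shield: 3.48/1.10 = 3.164 half-value layers → attenuation 2^(−3.164) = 0.1116.
Combined: 7.846 × 0.1116 = 0.8756 mrem/h.

0.876 mrem/h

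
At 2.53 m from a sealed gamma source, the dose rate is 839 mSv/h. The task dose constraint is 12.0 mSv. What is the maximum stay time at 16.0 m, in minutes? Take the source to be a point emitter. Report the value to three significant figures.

34.3 min

Intensity scales as (d₁/d₂)², so rate at 16.0 m:
(2.53/16.0)² = 0.02500, so 839 × 0.02500 = 20.98 mSv/h.
Stay time = 12.0 mSv ÷ 20.98 mSv/h = 0.5720 h = 34.32 min.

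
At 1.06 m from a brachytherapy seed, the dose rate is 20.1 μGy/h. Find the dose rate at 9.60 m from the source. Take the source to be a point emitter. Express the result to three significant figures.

0.245 μGy/h

Applying the 1/r² law, the rate at 9.60 m is
20.1 × (1.06/9.60)² = 20.1 × 0.01219 = 0.2450 μGy/h.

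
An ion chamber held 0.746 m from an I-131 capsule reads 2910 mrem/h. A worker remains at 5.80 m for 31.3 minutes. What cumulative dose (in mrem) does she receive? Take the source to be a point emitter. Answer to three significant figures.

Since intensity falls as 1/r², rate at 5.80 m:
(0.746/5.80)² = 0.01654, so 2910 × 0.01654 = 48.13 mrem/h.
Dose = rate × time = 48.13 mrem/h × 0.5217 h = 25.11 mrem.

25.1 mrem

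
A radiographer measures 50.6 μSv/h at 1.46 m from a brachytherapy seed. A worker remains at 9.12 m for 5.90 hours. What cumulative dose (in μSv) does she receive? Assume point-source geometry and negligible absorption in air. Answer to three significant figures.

7.65 μSv

Intensity scales as (d₁/d₂)², so rate at 9.12 m:
(1.46/9.12)² = 0.02563, so 50.6 × 0.02563 = 1.297 μSv/h.
Dose = rate × time = 1.297 μSv/h × 5.900 h = 7.652 μSv.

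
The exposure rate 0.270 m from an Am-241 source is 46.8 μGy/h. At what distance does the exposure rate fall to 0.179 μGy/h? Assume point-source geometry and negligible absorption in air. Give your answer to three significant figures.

4.37 m

Using I₁d₁² = I₂d₂², d₂ = d₁·√(I₁/I₂).
I₁/I₂ = 46.8/0.179 = 261.5, so d₂ = 0.270 × √261.5 = 4.366 m.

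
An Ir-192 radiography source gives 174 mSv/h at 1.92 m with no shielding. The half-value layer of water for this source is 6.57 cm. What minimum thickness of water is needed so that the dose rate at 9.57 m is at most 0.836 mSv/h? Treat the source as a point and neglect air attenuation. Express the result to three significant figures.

At 9.57 m, distance alone gives (1.92/9.57)² = 0.04025, so 174 × 0.04025 = 7.003 mSv/h.
Further attenuation needed: 7.003/0.836 = 8.377.
n = log₂(8.377) = 3.066 half-value layers.
Thickness = 3.066 × 6.57 cm = 20.14 cm.

20.1 cm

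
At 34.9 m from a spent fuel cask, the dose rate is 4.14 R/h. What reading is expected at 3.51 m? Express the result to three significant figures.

409 R/h

By the inverse-square law, the rate at 3.51 m is
(34.9/3.51)² = 98.86, so 4.14 × 98.86 = 409.3 R/h.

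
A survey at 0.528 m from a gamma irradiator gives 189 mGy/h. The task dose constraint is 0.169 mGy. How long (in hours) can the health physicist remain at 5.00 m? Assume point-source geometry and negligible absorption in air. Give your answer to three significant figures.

By the inverse-square law, rate at 5.00 m:
(0.528/5.00)² = 0.01115, so 189 × 0.01115 = 2.107 mGy/h.
Stay time = 0.169 mGy ÷ 2.107 mGy/h = 0.08021 h.

0.0802 h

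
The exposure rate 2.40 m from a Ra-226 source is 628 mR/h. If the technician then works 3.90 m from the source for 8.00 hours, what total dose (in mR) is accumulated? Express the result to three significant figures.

Using I₁d₁² = I₂d₂², rate at 3.90 m:
628 × (2.40/3.90)² = 628 × 0.3787 = 237.8 mR/h.
Dose = rate × time = 237.8 mR/h × 8.000 h = 1902 mR.

1900 mR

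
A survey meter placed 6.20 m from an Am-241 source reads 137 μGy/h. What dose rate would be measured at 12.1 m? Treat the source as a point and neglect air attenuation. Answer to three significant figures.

Since intensity falls as 1/r², scaling from 6.20 m to 12.1 m:
137 × (6.20/12.1)² = 137 × 0.2626 = 35.98 μGy/h.

36.0 μGy/h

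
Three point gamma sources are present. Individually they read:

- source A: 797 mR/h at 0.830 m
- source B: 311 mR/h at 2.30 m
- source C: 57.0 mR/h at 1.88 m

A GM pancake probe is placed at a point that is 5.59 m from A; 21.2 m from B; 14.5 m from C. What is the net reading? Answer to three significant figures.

22.2 mR/h

Each source contributes Iᵢ·(dᵢ/rᵢ)²; contributions add.
A: 797 × (0.830/5.59)² = 17.57 mR/h
B: 311 × (2.30/21.2)² = 3.661 mR/h
C: 57.0 × (1.88/14.5)² = 0.9582 mR/h
Total = 17.57 + 3.661 + 0.9582 = 22.19 mR/h.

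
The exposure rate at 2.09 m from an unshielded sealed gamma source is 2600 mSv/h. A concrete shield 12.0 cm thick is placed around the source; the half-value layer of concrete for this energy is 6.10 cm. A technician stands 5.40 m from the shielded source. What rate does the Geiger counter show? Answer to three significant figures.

Distance alone: 2600 × (2.09/5.40)² = 2600 × 0.1498 = 389.5 mSv/h.
Shield: 12.0/6.10 = 1.967 half-value layers → attenuation 2^(−1.967) = 0.2558.
Combined: 389.5 × 0.2558 = 99.63 mSv/h.

99.6 mSv/h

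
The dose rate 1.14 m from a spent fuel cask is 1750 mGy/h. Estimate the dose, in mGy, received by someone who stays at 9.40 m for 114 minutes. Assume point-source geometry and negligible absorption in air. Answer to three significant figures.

48.9 mGy

Using I₁d₁² = I₂d₂², rate at 9.40 m:
(1.14/9.40)² = 0.01471, so 1750 × 0.01471 = 25.74 mGy/h.
Dose = rate × time = 25.74 mGy/h × 1.900 h = 48.91 mGy.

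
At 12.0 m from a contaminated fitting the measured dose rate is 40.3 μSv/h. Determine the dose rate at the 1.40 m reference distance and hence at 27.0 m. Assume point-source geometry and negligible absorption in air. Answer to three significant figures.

By the inverse-square law,
At 1.40 m: (12.0/1.40)² = 73.47, so 40.3 × 73.47 = 2961 μSv/h
At 27.0 m: 2961 × (1.40/27.0)² = 2961 × 0.002689 = 7.962 μSv/h.

2960 μSv/h; 7.96 μSv/h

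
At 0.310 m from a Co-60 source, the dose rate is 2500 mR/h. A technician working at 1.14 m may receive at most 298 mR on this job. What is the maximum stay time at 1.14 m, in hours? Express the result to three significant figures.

Since intensity falls as 1/r², rate at 1.14 m:
2500 × (0.310/1.14)² = 2500 × 0.07395 = 184.9 mR/h.
Stay time = 298 mR ÷ 184.9 mR/h = 1.612 h.

1.61 h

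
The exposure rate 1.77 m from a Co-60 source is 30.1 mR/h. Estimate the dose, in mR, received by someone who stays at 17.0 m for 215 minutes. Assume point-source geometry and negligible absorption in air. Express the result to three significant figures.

1.17 mR

Using I₁d₁² = I₂d₂², rate at 17.0 m:
(1.77/17.0)² = 0.01084, so 30.1 × 0.01084 = 0.3263 mR/h.
Dose = rate × time = 0.3263 mR/h × 3.583 h = 1.169 mR.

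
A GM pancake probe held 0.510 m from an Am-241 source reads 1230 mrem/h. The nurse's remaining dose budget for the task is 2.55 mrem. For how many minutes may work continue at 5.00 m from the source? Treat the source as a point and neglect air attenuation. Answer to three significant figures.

By the inverse-square law, rate at 5.00 m:
(0.510/5.00)² = 0.01040, so 1230 × 0.01040 = 12.79 mrem/h.
Stay time = 2.55 mrem ÷ 12.79 mrem/h = 0.1994 h = 11.96 min.

12.0 min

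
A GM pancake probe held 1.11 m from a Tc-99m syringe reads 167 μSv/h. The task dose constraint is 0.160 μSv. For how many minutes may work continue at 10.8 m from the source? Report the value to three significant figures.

5.44 min

Using I₁d₁² = I₂d₂², rate at 10.8 m:
(1.11/10.8)² = 0.01056, so 167 × 0.01056 = 1.764 μSv/h.
Stay time = 0.160 μSv ÷ 1.764 μSv/h = 0.09070 h = 5.442 min.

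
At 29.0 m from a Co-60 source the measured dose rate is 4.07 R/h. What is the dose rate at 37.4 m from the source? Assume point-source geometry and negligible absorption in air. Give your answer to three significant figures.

2.45 R/h

Intensity scales as (d₁/d₂)², so scaling from 29.0 m to 37.4 m:
4.07 × (29.0/37.4)² = 4.07 × 0.6012 = 2.447 R/h.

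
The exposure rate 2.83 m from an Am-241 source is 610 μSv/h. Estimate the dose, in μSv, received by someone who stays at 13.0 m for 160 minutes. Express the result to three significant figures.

Using I₁d₁² = I₂d₂², rate at 13.0 m:
610 × (2.83/13.0)² = 610 × 0.04739 = 28.91 μSv/h.
Dose = rate × time = 28.91 μSv/h × 2.667 h = 77.10 μSv.

77.1 μSv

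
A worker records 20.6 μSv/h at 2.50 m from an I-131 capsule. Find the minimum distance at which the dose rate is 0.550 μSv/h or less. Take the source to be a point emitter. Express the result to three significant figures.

15.3 m

Since intensity falls as 1/r², d₂ = d₁·√(I₁/I₂).
I₁/I₂ = 20.6/0.550 = 37.45, so d₂ = 2.50 × √37.45 = 15.30 m.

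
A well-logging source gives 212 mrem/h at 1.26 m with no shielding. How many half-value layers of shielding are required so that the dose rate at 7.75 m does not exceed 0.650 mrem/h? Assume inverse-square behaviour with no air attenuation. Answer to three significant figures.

3.11 half-value layers

At 7.75 m, distance alone gives (1.26/7.75)² = 0.02643, so 212 × 0.02643 = 5.603 mrem/h.
Further attenuation needed: 5.603/0.650 = 8.620.
n = log₂(8.620) = 3.108 half-value layers.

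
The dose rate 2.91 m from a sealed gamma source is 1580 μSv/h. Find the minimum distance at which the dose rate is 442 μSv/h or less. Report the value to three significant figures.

Since intensity falls as 1/r², d₂ = d₁·√(I₁/I₂).
I₁/I₂ = 1580/442 = 3.575, so d₂ = 2.91 × √3.575 = 5.502 m.

5.50 m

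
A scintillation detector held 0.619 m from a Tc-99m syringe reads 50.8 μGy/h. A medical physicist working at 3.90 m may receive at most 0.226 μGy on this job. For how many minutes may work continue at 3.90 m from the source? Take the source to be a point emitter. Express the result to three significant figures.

Intensity scales as (d₁/d₂)², so rate at 3.90 m:
50.8 × (0.619/3.90)² = 50.8 × 0.02519 = 1.280 μGy/h.
Stay time = 0.226 μGy ÷ 1.280 μGy/h = 0.1766 h = 10.60 min.

10.6 min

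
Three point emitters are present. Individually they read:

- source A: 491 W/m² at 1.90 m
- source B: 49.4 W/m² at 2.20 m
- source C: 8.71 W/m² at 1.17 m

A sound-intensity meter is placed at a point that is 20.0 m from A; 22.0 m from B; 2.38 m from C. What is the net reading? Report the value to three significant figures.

By superposition, sum each source's inverse-square contribution:
A: 491 × (1.90/20.0)² = 4.431 W/m²
B: 49.4 × (2.20/22.0)² = 0.4940 W/m²
C: 8.71 × (1.17/2.38)² = 2.105 W/m²
Total = 4.431 + 0.4940 + 2.105 = 7.030 W/m².

7.03 W/m²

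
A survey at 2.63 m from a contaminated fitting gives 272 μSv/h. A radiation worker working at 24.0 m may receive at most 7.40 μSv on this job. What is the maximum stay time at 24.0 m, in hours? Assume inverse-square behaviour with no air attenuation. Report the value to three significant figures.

2.27 h

Since intensity falls as 1/r², rate at 24.0 m:
272 × (2.63/24.0)² = 272 × 0.01201 = 3.267 μSv/h.
Stay time = 7.40 μSv ÷ 3.267 μSv/h = 2.265 h.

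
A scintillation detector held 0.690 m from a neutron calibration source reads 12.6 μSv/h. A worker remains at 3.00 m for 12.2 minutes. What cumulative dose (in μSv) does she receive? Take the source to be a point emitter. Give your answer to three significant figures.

Intensity scales as (d₁/d₂)², so rate at 3.00 m:
12.6 × (0.690/3.00)² = 12.6 × 0.05290 = 0.6665 μSv/h.
Dose = rate × time = 0.6665 μSv/h × 0.2033 h = 0.1355 μSv.

0.136 μSv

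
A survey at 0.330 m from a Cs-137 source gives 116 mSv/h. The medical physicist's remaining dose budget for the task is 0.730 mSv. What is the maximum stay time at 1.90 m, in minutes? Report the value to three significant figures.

12.5 min

Using I₁d₁² = I₂d₂², rate at 1.90 m:
116 × (0.330/1.90)² = 116 × 0.03017 = 3.500 mSv/h.
Stay time = 0.730 mSv ÷ 3.500 mSv/h = 0.2086 h = 12.52 min.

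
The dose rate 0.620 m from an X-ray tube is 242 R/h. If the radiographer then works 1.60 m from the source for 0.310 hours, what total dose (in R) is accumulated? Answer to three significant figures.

11.3 R

Using I₁d₁² = I₂d₂², rate at 1.60 m:
(0.620/1.60)² = 0.1502, so 242 × 0.1502 = 36.35 R/h.
Dose = rate × time = 36.35 R/h × 0.3100 h = 11.27 R.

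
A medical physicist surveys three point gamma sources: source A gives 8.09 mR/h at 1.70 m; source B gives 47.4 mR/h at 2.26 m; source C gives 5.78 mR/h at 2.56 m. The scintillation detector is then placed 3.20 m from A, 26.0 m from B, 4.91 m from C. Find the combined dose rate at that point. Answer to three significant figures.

Each source contributes Iᵢ·(dᵢ/rᵢ)²; contributions add.
A: 8.09 × (1.70/3.20)² = 2.283 mR/h
B: 47.4 × (2.26/26.0)² = 0.3581 mR/h
C: 5.78 × (2.56/4.91)² = 1.571 mR/h
Total = 2.283 + 0.3581 + 1.571 = 4.212 mR/h.

4.21 mR/h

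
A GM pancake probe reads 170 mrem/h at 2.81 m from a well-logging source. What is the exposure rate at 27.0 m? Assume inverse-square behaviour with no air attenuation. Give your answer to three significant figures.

Applying the 1/r² law, the rate at 27.0 m is
(2.81/27.0)² = 0.01083, so 170 × 0.01083 = 1.841 mrem/h.

1.84 mrem/h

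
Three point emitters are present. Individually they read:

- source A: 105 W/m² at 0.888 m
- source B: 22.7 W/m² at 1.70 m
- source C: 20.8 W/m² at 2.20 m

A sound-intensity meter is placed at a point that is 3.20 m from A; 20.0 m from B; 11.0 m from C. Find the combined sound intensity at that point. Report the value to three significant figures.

Each source contributes Iᵢ·(dᵢ/rᵢ)²; contributions add.
A: 105 × (0.888/3.20)² = 8.086 W/m²
B: 22.7 × (1.70/20.0)² = 0.1640 W/m²
C: 20.8 × (2.20/11.0)² = 0.8320 W/m²
Total = 8.086 + 0.1640 + 0.8320 = 9.082 W/m².

9.08 W/m²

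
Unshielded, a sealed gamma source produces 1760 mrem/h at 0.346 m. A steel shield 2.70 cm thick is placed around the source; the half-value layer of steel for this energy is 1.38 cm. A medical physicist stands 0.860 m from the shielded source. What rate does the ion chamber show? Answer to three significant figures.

Distance alone: (0.346/0.860)² = 0.1619, so 1760 × 0.1619 = 284.9 mrem/h.
Shield: 2.70/1.38 = 1.957 half-value layers → attenuation 2^(−1.957) = 0.2576.
Combined: 284.9 × 0.2576 = 73.39 mrem/h.

73.4 mrem/h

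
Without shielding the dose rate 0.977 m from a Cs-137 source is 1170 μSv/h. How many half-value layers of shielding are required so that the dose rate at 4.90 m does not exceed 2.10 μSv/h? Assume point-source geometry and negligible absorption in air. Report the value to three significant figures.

At 4.90 m, distance alone gives 1170 × (0.977/4.90)² = 1170 × 0.03976 = 46.52 μSv/h.
Further attenuation needed: 46.52/2.10 = 22.15.
n = log₂(22.15) = 4.469 half-value layers.

4.47 half-value layers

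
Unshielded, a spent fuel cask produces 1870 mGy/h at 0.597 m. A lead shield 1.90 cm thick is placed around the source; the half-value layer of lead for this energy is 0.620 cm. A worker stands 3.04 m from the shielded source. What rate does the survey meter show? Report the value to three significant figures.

8.62 mGy/h

Distance alone: 1870 × (0.597/3.04)² = 1870 × 0.03857 = 72.13 mGy/h.
Shield: 1.90/0.620 = 3.065 half-value layers → attenuation 2^(−3.065) = 0.1195.
Combined: 72.13 × 0.1195 = 8.620 mGy/h.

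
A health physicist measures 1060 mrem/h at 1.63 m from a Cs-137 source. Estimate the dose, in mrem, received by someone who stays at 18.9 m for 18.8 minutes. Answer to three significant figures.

2.47 mrem

Using I₁d₁² = I₂d₂², rate at 18.9 m:
1060 × (1.63/18.9)² = 1060 × 0.007438 = 7.884 mrem/h.
Dose = rate × time = 7.884 mrem/h × 0.3133 h = 2.470 mrem.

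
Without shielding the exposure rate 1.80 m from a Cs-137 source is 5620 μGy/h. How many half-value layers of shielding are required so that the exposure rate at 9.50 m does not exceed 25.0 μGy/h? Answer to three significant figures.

At 9.50 m, distance alone gives 5620 × (1.80/9.50)² = 5620 × 0.03590 = 201.8 μGy/h.
Further attenuation needed: 201.8/25.0 = 8.072.
n = log₂(8.072) = 3.013 half-value layers.

3.01 half-value layers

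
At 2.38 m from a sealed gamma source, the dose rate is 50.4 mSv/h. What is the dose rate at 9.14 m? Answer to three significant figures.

Intensity scales as (d₁/d₂)², so the rate at 9.14 m is
50.4 × (2.38/9.14)² = 50.4 × 0.06780 = 3.417 mSv/h.

3.42 mSv/h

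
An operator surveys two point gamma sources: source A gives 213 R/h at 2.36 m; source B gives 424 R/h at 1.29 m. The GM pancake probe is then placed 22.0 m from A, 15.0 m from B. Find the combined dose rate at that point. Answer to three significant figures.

5.59 R/h

Each source contributes Iᵢ·(dᵢ/rᵢ)²; contributions add.
A: 213 × (2.36/22.0)² = 2.451 R/h
B: 424 × (1.29/15.0)² = 3.136 R/h
Total = 2.451 + 3.136 = 5.587 R/h.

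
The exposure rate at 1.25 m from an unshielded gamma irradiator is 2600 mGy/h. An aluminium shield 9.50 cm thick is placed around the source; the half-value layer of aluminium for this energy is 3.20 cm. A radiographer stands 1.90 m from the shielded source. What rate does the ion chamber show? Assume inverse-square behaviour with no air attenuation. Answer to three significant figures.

144 mGy/h

Distance alone: (1.25/1.90)² = 0.4328, so 2600 × 0.4328 = 1125 mGy/h.
Shield: 9.50/3.20 = 2.969 half-value layers → attenuation 2^(−2.969) = 0.1277.
Combined: 1125 × 0.1277 = 143.7 mGy/h.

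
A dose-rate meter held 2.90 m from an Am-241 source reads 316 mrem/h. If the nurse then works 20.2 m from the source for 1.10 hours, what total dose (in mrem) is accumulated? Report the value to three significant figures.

7.16 mrem

Using I₁d₁² = I₂d₂², rate at 20.2 m:
(2.90/20.2)² = 0.02061, so 316 × 0.02061 = 6.513 mrem/h.
Dose = rate × time = 6.513 mrem/h × 1.100 h = 7.164 mrem.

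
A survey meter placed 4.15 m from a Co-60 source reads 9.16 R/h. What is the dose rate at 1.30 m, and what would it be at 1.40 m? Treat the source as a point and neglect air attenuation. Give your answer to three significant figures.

93.3 R/h; 80.5 R/h

Intensity scales as (d₁/d₂)², so
At 1.30 m: (4.15/1.30)² = 10.19, so 9.16 × 10.19 = 93.34 R/h
At 1.40 m: (1.30/1.40)² = 0.8622, so 93.34 × 0.8622 = 80.48 R/h.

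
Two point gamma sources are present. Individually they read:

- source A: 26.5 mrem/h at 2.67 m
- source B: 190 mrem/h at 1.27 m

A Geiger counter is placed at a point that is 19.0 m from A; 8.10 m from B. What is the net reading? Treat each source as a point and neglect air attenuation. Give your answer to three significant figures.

5.19 mrem/h

Each source contributes Iᵢ·(dᵢ/rᵢ)²; contributions add.
A: 26.5 × (2.67/19.0)² = 0.5233 mrem/h
B: 190 × (1.27/8.10)² = 4.671 mrem/h
Total = 0.5233 + 4.671 = 5.194 mrem/h.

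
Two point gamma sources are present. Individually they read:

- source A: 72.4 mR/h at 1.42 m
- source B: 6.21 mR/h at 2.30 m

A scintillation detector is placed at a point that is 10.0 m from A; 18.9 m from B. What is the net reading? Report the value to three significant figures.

Each source contributes Iᵢ·(dᵢ/rᵢ)²; contributions add.
A: 72.4 × (1.42/10.0)² = 1.460 mR/h
B: 6.21 × (2.30/18.9)² = 0.09197 mR/h
Total = 1.460 + 0.09197 = 1.552 mR/h.

1.55 mR/h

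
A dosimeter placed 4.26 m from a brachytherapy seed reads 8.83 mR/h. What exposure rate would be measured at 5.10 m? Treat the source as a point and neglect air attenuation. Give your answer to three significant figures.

6.16 mR/h

By the inverse-square law, scaling from 4.26 m to 5.10 m:
(4.26/5.10)² = 0.6977, so 8.83 × 0.6977 = 6.161 mR/h.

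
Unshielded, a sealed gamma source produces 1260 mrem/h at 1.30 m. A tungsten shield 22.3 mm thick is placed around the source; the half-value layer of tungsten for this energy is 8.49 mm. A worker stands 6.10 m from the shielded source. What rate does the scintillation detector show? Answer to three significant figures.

Distance alone: 1260 × (1.30/6.10)² = 1260 × 0.04542 = 57.23 mrem/h.
Shield: 22.3/8.49 = 2.627 half-value layers → attenuation 2^(−2.627) = 0.1619.
Combined: 57.23 × 0.1619 = 9.266 mrem/h.

9.27 mrem/h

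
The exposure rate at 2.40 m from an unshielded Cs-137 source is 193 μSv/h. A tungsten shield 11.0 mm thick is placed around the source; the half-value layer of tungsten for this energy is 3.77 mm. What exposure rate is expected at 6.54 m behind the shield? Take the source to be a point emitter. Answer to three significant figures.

Distance alone: (2.40/6.54)² = 0.1347, so 193 × 0.1347 = 26.00 μSv/h.
Shield: 11.0/3.77 = 2.918 half-value layers → attenuation 2^(−2.918) = 0.1323.
Combined: 26.00 × 0.1323 = 3.440 μSv/h.

3.44 μSv/h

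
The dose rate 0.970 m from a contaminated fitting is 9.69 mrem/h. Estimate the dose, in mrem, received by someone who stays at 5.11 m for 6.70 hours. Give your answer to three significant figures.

Intensity scales as (d₁/d₂)², so rate at 5.11 m:
(0.970/5.11)² = 0.03603, so 9.69 × 0.03603 = 0.3491 mrem/h.
Dose = rate × time = 0.3491 mrem/h × 6.700 h = 2.339 mrem.

2.34 mrem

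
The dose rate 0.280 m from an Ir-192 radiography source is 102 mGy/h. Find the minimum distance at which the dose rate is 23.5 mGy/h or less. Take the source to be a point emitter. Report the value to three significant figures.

Intensity scales as (d₁/d₂)², so d₂ = d₁·√(I₁/I₂).
I₁/I₂ = 102/23.5 = 4.340, so d₂ = 0.280 × √4.340 = 0.5833 m.

0.583 m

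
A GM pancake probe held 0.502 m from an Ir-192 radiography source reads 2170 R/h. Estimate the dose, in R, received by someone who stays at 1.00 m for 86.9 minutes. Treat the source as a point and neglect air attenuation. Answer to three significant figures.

792 R

By the inverse-square law, rate at 1.00 m:
(0.502/1.00)² = 0.2520, so 2170 × 0.2520 = 546.8 R/h.
Dose = rate × time = 546.8 R/h × 1.448 h = 791.8 R.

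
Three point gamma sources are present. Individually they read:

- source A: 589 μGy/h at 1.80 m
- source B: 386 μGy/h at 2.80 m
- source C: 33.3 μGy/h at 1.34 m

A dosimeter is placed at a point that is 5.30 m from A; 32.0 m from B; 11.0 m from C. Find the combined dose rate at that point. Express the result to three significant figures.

Each source contributes Iᵢ·(dᵢ/rᵢ)²; contributions add.
A: 589 × (1.80/5.30)² = 67.94 μGy/h
B: 386 × (2.80/32.0)² = 2.955 μGy/h
C: 33.3 × (1.34/11.0)² = 0.4942 μGy/h
Total = 67.94 + 2.955 + 0.4942 = 71.39 μGy/h.

71.4 μGy/h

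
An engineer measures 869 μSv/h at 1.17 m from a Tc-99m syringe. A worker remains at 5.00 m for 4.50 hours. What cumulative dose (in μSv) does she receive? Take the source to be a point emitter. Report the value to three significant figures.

Using I₁d₁² = I₂d₂², rate at 5.00 m:
869 × (1.17/5.00)² = 869 × 0.05476 = 47.59 μSv/h.
Dose = rate × time = 47.59 μSv/h × 4.500 h = 214.2 μSv.

214 μSv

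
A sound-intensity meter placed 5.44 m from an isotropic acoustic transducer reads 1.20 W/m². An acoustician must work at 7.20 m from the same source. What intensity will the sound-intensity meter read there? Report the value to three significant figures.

0.685 W/m²

By the inverse-square law, scaling from 5.44 m to 7.20 m:
1.20 × (5.44/7.20)² = 1.20 × 0.5709 = 0.6851 W/m².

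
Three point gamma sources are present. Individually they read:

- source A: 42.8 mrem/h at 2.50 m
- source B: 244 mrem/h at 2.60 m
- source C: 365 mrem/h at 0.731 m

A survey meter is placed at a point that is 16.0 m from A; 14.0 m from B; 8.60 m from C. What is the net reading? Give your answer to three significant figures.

By superposition, sum each source's inverse-square contribution:
A: 42.8 × (2.50/16.0)² = 1.045 mrem/h
B: 244 × (2.60/14.0)² = 8.416 mrem/h
C: 365 × (0.731/8.60)² = 2.637 mrem/h
Total = 1.045 + 8.416 + 2.637 = 12.10 mrem/h.

12.1 mrem/h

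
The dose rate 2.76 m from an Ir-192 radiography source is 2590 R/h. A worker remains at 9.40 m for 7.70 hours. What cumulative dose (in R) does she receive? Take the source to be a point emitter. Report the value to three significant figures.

1720 R

Using I₁d₁² = I₂d₂², rate at 9.40 m:
2590 × (2.76/9.40)² = 2590 × 0.08621 = 223.3 R/h.
Dose = rate × time = 223.3 R/h × 7.700 h = 1719 R.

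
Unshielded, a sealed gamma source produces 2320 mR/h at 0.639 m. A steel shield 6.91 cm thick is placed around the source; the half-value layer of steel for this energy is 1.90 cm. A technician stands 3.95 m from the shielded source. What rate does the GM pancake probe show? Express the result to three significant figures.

4.88 mR/h

Distance alone: (0.639/3.95)² = 0.02617, so 2320 × 0.02617 = 60.71 mR/h.
Shield: 6.91/1.90 = 3.637 half-value layers → attenuation 2^(−3.637) = 0.08038.
Combined: 60.71 × 0.08038 = 4.880 mR/h.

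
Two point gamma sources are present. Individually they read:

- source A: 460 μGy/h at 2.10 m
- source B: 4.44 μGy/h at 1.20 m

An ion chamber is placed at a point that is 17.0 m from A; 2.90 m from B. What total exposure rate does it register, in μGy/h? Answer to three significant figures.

By superposition, sum each source's inverse-square contribution:
A: 460 × (2.10/17.0)² = 7.019 μGy/h
B: 4.44 × (1.20/2.90)² = 0.7602 μGy/h
Total = 7.019 + 0.7602 = 7.779 μGy/h.

7.78 μGy/h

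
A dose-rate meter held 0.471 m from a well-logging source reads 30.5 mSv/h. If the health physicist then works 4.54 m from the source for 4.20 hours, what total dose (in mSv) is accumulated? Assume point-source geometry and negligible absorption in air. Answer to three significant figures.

1.38 mSv

Applying the 1/r² law, rate at 4.54 m:
(0.471/4.54)² = 0.01076, so 30.5 × 0.01076 = 0.3282 mSv/h.
Dose = rate × time = 0.3282 mSv/h × 4.200 h = 1.378 mSv.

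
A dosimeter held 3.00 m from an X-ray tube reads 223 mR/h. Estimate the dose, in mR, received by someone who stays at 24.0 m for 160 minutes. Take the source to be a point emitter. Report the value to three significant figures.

9.29 mR

Applying the 1/r² law, rate at 24.0 m:
(3.00/24.0)² = 0.01562, so 223 × 0.01562 = 3.483 mR/h.
Dose = rate × time = 3.483 mR/h × 2.667 h = 9.289 mR.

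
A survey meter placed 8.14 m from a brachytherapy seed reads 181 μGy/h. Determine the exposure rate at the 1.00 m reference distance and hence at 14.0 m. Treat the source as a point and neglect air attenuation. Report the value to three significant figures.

By the inverse-square law,
At 1.00 m: 181 × (8.14/1.00)² = 181 × 66.26 = 11990 μGy/h
At 14.0 m: (1.00/14.0)² = 0.005102, so 11990 × 0.005102 = 61.17 μGy/h.

12000 μGy/h; 61.2 μGy/h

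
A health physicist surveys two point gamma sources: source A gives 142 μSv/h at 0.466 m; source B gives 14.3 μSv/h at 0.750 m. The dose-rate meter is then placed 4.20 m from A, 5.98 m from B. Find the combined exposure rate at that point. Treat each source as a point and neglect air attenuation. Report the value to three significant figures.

1.97 μSv/h

By superposition, sum each source's inverse-square contribution:
A: 142 × (0.466/4.20)² = 1.748 μSv/h
B: 14.3 × (0.750/5.98)² = 0.2249 μSv/h
Total = 1.748 + 0.2249 = 1.973 μSv/h.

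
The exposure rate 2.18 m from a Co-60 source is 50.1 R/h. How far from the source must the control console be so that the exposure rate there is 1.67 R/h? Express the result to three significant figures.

11.9 m

Intensity scales as (d₁/d₂)², so d₂ = d₁·√(I₁/I₂).
I₁/I₂ = 50.1/1.67 = 30.00, so d₂ = 2.18 × √30.00 = 11.94 m.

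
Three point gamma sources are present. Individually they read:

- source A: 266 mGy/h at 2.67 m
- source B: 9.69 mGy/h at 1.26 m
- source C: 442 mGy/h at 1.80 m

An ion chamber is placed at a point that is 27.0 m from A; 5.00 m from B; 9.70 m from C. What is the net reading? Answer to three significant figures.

18.4 mGy/h

Each source contributes Iᵢ·(dᵢ/rᵢ)²; contributions add.
A: 266 × (2.67/27.0)² = 2.601 mGy/h
B: 9.69 × (1.26/5.00)² = 0.6154 mGy/h
C: 442 × (1.80/9.70)² = 15.22 mGy/h
Total = 2.601 + 0.6154 + 15.22 = 18.44 mGy/h.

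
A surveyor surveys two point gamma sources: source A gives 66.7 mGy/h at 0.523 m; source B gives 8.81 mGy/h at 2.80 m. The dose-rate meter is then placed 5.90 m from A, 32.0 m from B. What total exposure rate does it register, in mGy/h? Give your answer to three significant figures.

0.592 mGy/h

Each source contributes Iᵢ·(dᵢ/rᵢ)²; contributions add.
A: 66.7 × (0.523/5.90)² = 0.5241 mGy/h
B: 8.81 × (2.80/32.0)² = 0.06745 mGy/h
Total = 0.5241 + 0.06745 = 0.5916 mGy/h.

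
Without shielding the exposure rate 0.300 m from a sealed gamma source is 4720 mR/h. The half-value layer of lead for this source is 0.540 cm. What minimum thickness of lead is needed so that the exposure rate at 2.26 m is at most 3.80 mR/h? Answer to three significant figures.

At 2.26 m, distance alone gives 4720 × (0.300/2.26)² = 4720 × 0.01762 = 83.17 mR/h.
Further attenuation needed: 83.17/3.80 = 21.89.
n = log₂(21.89) = 4.452 half-value layers.
Thickness = 4.452 × 0.540 cm = 2.404 cm.

2.40 cm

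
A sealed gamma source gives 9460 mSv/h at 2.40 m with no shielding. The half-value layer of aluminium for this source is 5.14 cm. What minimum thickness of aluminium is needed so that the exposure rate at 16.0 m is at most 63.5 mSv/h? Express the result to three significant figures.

At 16.0 m, distance alone gives 9460 × (2.40/16.0)² = 9460 × 0.02250 = 212.8 mSv/h.
Further attenuation needed: 212.8/63.5 = 3.351.
n = log₂(3.351) = 1.745 half-value layers.
Thickness = 1.745 × 5.14 cm = 8.969 cm.

8.97 cm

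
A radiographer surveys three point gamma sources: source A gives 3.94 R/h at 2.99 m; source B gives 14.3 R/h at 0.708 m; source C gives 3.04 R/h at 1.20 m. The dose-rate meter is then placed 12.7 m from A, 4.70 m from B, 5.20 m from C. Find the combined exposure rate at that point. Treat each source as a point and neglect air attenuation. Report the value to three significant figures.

0.705 R/h

Each source contributes Iᵢ·(dᵢ/rᵢ)²; contributions add.
A: 3.94 × (2.99/12.7)² = 0.2184 R/h
B: 14.3 × (0.708/4.70)² = 0.3245 R/h
C: 3.04 × (1.20/5.20)² = 0.1619 R/h
Total = 0.2184 + 0.3245 + 0.1619 = 0.7048 R/h.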